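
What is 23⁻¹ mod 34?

3

23·3 = 69 = 2·34 + 1, so 23⁻¹ ≡ 3 (mod 34).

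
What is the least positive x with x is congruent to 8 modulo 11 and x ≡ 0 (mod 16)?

96

Since 16·9 ≡ 1 (mod 11), take x = 0 + 16·((8−0)·9 mod 11) = 0 + 16·6 = 96.
Check: 96 mod 11 = 8, 96 mod 16 = 0.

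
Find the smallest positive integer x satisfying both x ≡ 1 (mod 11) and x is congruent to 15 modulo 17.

100

x ≡ 1 (mod 11) gives x ∈ {1, 12, 23, 34, 45, 56, 67, 78, …}.
The first of these with x mod 17 = 15 is 100.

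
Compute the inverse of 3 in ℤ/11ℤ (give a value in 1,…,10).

4

11 = 3·3 + 2
3 = 1·2 + 1
2 = 2·1 + 0
Back-substituting gives 3·4 ≡ 1 (mod 11).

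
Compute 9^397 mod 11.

4

Successive squares of 9 mod 11: 9^1≡9, 9^2≡4, 9^4≡5, 9^8≡3, 9^16≡9, 9^32≡4, 9^64≡5, 9^128≡3, 9^256≡9.
Since 397 = 1 + 4 + 8 + 128 + 256 in binary, 9^397 ≡ 9·5·3·3·9 ≡ 4 (mod 11).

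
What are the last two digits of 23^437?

03

Square-and-reduce mod 100: 23^1≡23, 23^2≡29, 23^4≡41, 23^8≡81, 23^16≡61, 23^32≡21, 23^64≡41, 23^128≡81, 23^256≡61.
Since 437 = 1 + 4 + 16 + 32 + 128 + 256 in binary, 23^437 ≡ 23·41·61·21·81·61 ≡ 3 (mod 100).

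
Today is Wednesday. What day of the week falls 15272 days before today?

Friday

15272 = 2181·7 + 5, so 15272 mod 7 = 5.
Wednesday − 5 days → Friday.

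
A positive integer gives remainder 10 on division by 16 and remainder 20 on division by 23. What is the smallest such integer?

x ≡ 10 (mod 16) gives x ∈ {10, 26, 42, 58, 74, 90, 106, 122, …}.
The first of these with x mod 23 = 20 is 250.

250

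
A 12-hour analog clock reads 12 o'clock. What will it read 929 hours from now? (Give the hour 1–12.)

5

929 = 77·12 + 5, so 929 mod 12 = 5.
12 + 5 → 5 on a 12-hour dial.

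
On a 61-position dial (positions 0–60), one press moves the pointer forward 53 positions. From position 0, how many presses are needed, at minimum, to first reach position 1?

38

53·38 = 2014 = 33·61 + 1, so 53⁻¹ ≡ 38 (mod 61).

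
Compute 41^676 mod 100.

41

Square-and-reduce mod 100: 41^1≡41, 41^2≡81, 41^4≡61, 41^8≡21, 41^16≡41, 41^32≡81, 41^64≡61, 41^128≡21, 41^256≡41, 41^512≡81.
676 = 4 + 32 + 128 + 512, so 41^676 ≡ 61·81·21·81 ≡ 41 (mod 100).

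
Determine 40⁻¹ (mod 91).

40·66 = 2640 = 29·91 + 1, so 40⁻¹ ≡ 66 (mod 91).

66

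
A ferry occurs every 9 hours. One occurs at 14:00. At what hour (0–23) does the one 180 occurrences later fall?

2

180·9 = 1620.
1620 mod 24 = 12 (since 67·24 = 1608).
(14 + 12) mod 24 = 2.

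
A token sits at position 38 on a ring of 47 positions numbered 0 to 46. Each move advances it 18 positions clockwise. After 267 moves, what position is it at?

3

267·18 = 4806.
Dividing 4806 by 47 gives quotient 102 and remainder 12.
(38 + 12) mod 47 = 3.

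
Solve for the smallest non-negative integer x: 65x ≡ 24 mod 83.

54

The inverse of 65 mod 83 is 23 (since 65·23 = 1495 ≡ 1).
Multiplying both sides by 23: x ≡ 23·24 = 552 ≡ 54 (mod 83).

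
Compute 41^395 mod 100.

Square-and-reduce mod 100: 41^1≡41, 41^2≡81, 41^4≡61, 41^8≡21, 41^16≡41, 41^32≡81, 41^64≡61, 41^128≡21, 41^256≡41.
395 = 1 + 2 + 8 + 128 + 256, so 41^395 ≡ 41·81·21·21·41 ≡ 1 (mod 100).

1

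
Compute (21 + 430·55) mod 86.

21

430·55 = 23650.
23650 = 275·86 + 0, so 23650 mod 86 = 0.
(21 + 0) mod 86 = 21.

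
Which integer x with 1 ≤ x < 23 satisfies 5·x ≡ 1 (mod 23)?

14

5·14 = 70 = 3·23 + 1, so 5⁻¹ ≡ 14 (mod 23).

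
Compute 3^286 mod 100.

By repeated squaring mod 100: 3^1≡3, 3^2≡9, 3^4≡81, 3^8≡61, 3^16≡21, 3^32≡41, 3^64≡81, 3^128≡61, 3^256≡21.
Since 286 = 2 + 4 + 8 + 16 + 256 in binary, 3^286 ≡ 9·81·61·21·21 ≡ 29 (mod 100).

29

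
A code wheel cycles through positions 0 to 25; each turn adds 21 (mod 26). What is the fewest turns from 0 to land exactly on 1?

21·5 = 105 = 4·26 + 1, so 21⁻¹ ≡ 5 (mod 26).

5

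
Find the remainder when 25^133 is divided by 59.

57

Successive squares of 25 mod 59: 25^1≡25, 25^2≡35, 25^4≡45, 25^8≡19, 25^16≡7, 25^32≡49, 25^64≡41, 25^128≡29.
133 = 1 + 4 + 128, so 25^133 ≡ 25·45·29 ≡ 57 (mod 59).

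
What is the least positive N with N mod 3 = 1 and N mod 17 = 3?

37

Since 17·2 ≡ 1 (mod 3), take x = 3 + 17·((1−3)·2 mod 3) = 3 + 17·2 = 37.
Check: 37 mod 3 = 1, 37 mod 17 = 3.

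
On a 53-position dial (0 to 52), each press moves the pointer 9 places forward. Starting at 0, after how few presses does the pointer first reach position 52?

47

9⁻¹ ≡ 6 (mod 53) because 9·6 = 54 = 1·53 + 1.
So x ≡ 6·52 = 312 ≡ 47 (mod 53).
Check: 9·47 = 423 = 7·53 + 52.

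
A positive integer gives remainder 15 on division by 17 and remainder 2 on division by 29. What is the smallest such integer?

x ≡ 15 (mod 17) gives x ∈ {15, 32, 49, 66, 83, 100, 117, 134, …}.
The first of these with x mod 29 = 2 is 321.

321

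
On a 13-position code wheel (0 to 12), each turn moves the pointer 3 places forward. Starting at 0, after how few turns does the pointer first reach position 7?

11

3⁻¹ ≡ 9 (mod 13) because 3·9 = 27 = 2·13 + 1.
So x ≡ 9·7 = 63 ≡ 11 (mod 13).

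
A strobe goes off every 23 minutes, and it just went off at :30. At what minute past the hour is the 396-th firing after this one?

18

396·23 = 9108.
9108 = 151·60 + 48, so 9108 mod 60 = 48.
(30 + 48) mod 60 = 18.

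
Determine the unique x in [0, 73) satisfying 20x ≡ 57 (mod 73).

43

The inverse of 20 mod 73 is 11 (since 20·11 = 220 ≡ 1).
So x ≡ 11·57 = 627 ≡ 43 (mod 73).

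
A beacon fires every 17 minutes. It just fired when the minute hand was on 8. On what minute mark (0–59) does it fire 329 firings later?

329·17 = 5593.
5593 − 93·60 = 13, so 5593 ≡ 13 (mod 60).
(8 + 13) mod 60 = 21.

21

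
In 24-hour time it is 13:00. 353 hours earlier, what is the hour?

353 mod 24 = 17 (since 14·24 = 336).
(13 − 17) mod 24 = 20.

20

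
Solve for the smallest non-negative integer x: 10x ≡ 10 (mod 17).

1

10⁻¹ ≡ 12 (mod 17) because 10·12 = 120 = 7·17 + 1.
Multiplying both sides by 12: x ≡ 12·10 = 120 ≡ 1 (mod 17).
Check: 10·1 = 10 = 0·17 + 10.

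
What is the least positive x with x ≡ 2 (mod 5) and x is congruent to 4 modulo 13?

17

x ≡ 2 (mod 5) gives x ∈ {2, 7, 12, 17}.
The first of these with x mod 13 = 4 is 17.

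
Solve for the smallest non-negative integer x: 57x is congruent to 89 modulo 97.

The inverse of 57 mod 97 is 80 (since 57·80 = 4560 ≡ 1).
So x ≡ 80·89 = 7120 ≡ 39 (mod 97).

39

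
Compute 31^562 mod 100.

61

Square-and-reduce mod 100: 31^1≡31, 31^2≡61, 31^4≡21, 31^8≡41, 31^16≡81, 31^32≡61, 31^64≡21, 31^128≡41, 31^256≡81, 31^512≡61.
562 = 2 + 16 + 32 + 512, so 31^562 ≡ 61·81·61·61 ≡ 61 (mod 100).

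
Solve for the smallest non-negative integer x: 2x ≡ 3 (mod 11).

2⁻¹ ≡ 6 (mod 11) because 2·6 = 12 = 1·11 + 1.
So x ≡ 6·3 = 18 ≡ 7 (mod 11).

7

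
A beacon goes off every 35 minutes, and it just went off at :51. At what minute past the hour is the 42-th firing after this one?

21

42·35 = 1470.
1470 mod 60 = 30 (since 24·60 = 1440).
(51 + 30) mod 60 = 21.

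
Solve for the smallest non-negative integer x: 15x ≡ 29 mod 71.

The inverse of 15 mod 71 is 19 (since 15·19 = 285 ≡ 1).
So x ≡ 19·29 = 551 ≡ 54 (mod 71).

54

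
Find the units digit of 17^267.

3

Last digits of 7^n: 7, 9, 3, 1 (period 4).
267 leaves remainder 3 on division by 4, so 17^267 ends in 3.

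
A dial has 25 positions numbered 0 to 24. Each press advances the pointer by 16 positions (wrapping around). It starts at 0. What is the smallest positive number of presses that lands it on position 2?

16⁻¹ ≡ 11 (mod 25) because 16·11 = 176 = 7·25 + 1.
So x ≡ 11·2 = 22 ≡ 22 (mod 25).
Check: 16·22 = 352 = 14·25 + 2.

22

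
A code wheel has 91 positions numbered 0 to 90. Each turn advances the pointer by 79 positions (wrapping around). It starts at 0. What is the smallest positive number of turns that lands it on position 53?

The inverse of 79 mod 91 is 53 (since 79·53 = 4187 ≡ 1).
Multiplying both sides by 53: x ≡ 53·53 = 2809 ≡ 79 (mod 91).

79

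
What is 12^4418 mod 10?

The units digit of 12^n cycles with period 4: 2, 4, 8, 6, …
4418 mod 4 = 2, so the last digit matches 2^2 = 4.

4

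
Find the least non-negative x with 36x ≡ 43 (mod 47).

26

36⁻¹ ≡ 17 (mod 47) because 36·17 = 612 = 13·47 + 1.
So x ≡ 17·43 = 731 ≡ 26 (mod 47).
Check: 36·26 = 936 = 19·47 + 43.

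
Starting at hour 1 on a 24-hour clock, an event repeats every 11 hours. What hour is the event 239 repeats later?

14

239·11 = 2629.
2629 − 109·24 = 13, so 2629 ≡ 13 (mod 24).
(1 + 13) mod 24 = 14.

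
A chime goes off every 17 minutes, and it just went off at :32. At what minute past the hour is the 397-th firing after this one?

1

397·17 = 6749.
6749 − 112·60 = 29, so 6749 ≡ 29 (mod 60).
(32 + 29) mod 60 = 1.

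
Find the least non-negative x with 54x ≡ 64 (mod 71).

38

The inverse of 54 mod 71 is 25 (since 54·25 = 1350 ≡ 1).
So x ≡ 25·64 = 1600 ≡ 38 (mod 71).
Check: 54·38 = 2052 = 28·71 + 64.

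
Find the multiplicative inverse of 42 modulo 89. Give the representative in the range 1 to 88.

53

89 = 2·42 + 5
42 = 8·5 + 2
5 = 2·2 + 1
2 = 2·1 + 0
Back-substituting gives 42·53 ≡ 1 (mod 89).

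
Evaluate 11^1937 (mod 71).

By repeated squaring mod 71: 11^1≡11, 11^2≡50, 11^4≡15, 11^8≡12, 11^16≡2, 11^32≡4, 11^64≡16, 11^128≡43, 11^256≡3, 11^512≡9, 11^1024≡10.
Since 1937 = 1 + 16 + 128 + 256 + 512 + 1024 in binary, 11^1937 ≡ 11·2·43·3·9·10 ≡ 33 (mod 71).

33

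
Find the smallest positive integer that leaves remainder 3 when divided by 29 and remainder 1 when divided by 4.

x ≡ 1 (mod 4) gives x ∈ {1, 5, 9, 13, 17, 21, 25, 29, …}.
The first of these with x mod 29 = 3 is 61.

61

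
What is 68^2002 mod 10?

Last digits of 8^n: 8, 4, 2, 6 (period 4).
2002 mod 4 = 2, so the last digit matches 8^2 = 4.

4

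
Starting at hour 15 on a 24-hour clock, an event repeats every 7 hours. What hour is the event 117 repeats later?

18

117·7 = 819.
Dividing 819 by 24 gives quotient 34 and remainder 3.
(15 + 3) mod 24 = 18.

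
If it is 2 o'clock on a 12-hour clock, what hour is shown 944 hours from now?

10

944 mod 12 = 8 (since 78·12 = 936).
2 + 8 → 10 on a 12-hour dial.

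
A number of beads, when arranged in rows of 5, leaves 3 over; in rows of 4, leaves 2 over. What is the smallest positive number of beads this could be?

18

x ≡ 2 (mod 4) gives x ∈ {2, 6, 10, 14, 18}.
The first of these with x mod 5 = 3 is 18.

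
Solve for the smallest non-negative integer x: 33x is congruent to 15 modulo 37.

33⁻¹ ≡ 9 (mod 37) because 33·9 = 297 = 8·37 + 1.
So x ≡ 9·15 = 135 ≡ 24 (mod 37).
Check: 33·24 = 792 = 21·37 + 15.

24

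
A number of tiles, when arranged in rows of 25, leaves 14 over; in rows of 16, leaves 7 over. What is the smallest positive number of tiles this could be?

39

x ≡ 7 (mod 16) gives x ∈ {7, 23, 39}.
The first of these with x mod 25 = 14 is 39.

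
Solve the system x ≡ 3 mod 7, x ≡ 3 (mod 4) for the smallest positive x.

3

Since 4·2 ≡ 1 (mod 7), take x = 3 + 4·((3−3)·2 mod 7) = 3 + 4·0 = 3.
Check: 3 mod 7 = 3, 3 mod 4 = 3.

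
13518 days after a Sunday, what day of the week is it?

Monday

13518 − 1931·7 = 1, so 13518 ≡ 1 (mod 7).
Sunday + 1 day → Monday.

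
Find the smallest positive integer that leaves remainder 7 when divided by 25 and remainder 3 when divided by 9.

57

x ≡ 3 (mod 9) gives x ∈ {3, 12, 21, 30, 39, 48, 57}.
The first of these with x mod 25 = 7 is 57.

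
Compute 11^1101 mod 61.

By repeated squaring mod 61: 11^1≡11, 11^2≡60, 11^4≡1, 11^8≡1, 11^16≡1, 11^32≡1, 11^64≡1, 11^128≡1, 11^256≡1, 11^512≡1, 11^1024≡1.
Since 1101 = 1 + 4 + 8 + 64 + 1024 in binary, 11^1101 ≡ 11·1·1·1·1 ≡ 11 (mod 61).

11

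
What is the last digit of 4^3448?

Last digits of 4^n: 4, 6 (period 2).
3448 leaves remainder 0 on division by 2, so 4^3448 ends in 6.

6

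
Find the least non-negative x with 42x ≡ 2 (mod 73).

7

42⁻¹ ≡ 40 (mod 73) because 42·40 = 1680 = 23·73 + 1.
So x ≡ 40·2 = 80 ≡ 7 (mod 73).
Check: 42·7 = 294 = 4·73 + 2.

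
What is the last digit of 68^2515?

Powers of 8 mod 10 repeat with period 4: 8, 4, 2, 6.
2515 leaves remainder 3 on division by 4, so 68^2515 ends in 2.

2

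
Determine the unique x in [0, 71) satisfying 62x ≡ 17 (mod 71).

62⁻¹ ≡ 63 (mod 71) because 62·63 = 3906 = 55·71 + 1.
So x ≡ 63·17 = 1071 ≡ 6 (mod 71).
Check: 62·6 = 372 = 5·71 + 17.

6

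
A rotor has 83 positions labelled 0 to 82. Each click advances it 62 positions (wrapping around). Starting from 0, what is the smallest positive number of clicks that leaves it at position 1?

79

62·79 = 4898 = 59·83 + 1, so 62⁻¹ ≡ 79 (mod 83).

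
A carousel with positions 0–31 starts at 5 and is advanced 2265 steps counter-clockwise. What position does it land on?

12

2265 = 70·32 + 25, so 2265 mod 32 = 25.
(5 − 25) mod 32 = 12.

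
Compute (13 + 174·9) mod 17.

15

174·9 = 1566.
1566 = 92·17 + 2, so 1566 mod 17 = 2.
(13 + 2) mod 17 = 15.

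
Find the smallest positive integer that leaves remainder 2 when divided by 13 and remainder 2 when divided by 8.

Since 8·5 ≡ 1 (mod 13), take x = 2 + 8·((2−2)·5 mod 13) = 2 + 8·0 = 2.
Check: 2 mod 13 = 2, 2 mod 8 = 2.

2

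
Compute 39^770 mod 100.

1

Square-and-reduce mod 100: 39^1≡39, 39^2≡21, 39^4≡41, 39^8≡81, 39^16≡61, 39^32≡21, 39^64≡41, 39^128≡81, 39^256≡61, 39^512≡21.
Since 770 = 2 + 256 + 512 in binary, 39^770 ≡ 21·61·21 ≡ 1 (mod 100).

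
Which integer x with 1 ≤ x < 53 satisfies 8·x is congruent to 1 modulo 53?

20

53 = 6·8 + 5
8 = 1·5 + 3
5 = 1·3 + 2
3 = 1·2 + 1
2 = 2·1 + 0
Back-substituting gives 8·20 ≡ 1 (mod 53).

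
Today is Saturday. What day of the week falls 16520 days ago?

16520 mod 7 = 0 (since 2360·7 = 16520).
Saturday − 0 days → Saturday.

Saturday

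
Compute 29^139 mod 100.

69

Square-and-reduce mod 100: 29^1≡29, 29^2≡41, 29^4≡81, 29^8≡61, 29^16≡21, 29^32≡41, 29^64≡81, 29^128≡61.
139 = 1 + 2 + 8 + 128, so 29^139 ≡ 29·41·61·61 ≡ 69 (mod 100).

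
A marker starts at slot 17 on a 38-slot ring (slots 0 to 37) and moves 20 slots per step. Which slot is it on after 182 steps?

182·20 = 3640.
3640 mod 38 = 30 (since 95·38 = 3610).
(17 + 30) mod 38 = 9.

9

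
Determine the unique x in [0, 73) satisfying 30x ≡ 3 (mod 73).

30⁻¹ ≡ 56 (mod 73) because 30·56 = 1680 = 23·73 + 1.
Multiplying both sides by 56: x ≡ 56·3 = 168 ≡ 22 (mod 73).
Check: 30·22 = 660 = 9·73 + 3.

22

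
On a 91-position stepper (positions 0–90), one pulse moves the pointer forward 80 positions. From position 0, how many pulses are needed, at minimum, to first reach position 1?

91 = 1·80 + 11
80 = 7·11 + 3
11 = 3·3 + 2
3 = 1·2 + 1
2 = 2·1 + 0
Back-substituting gives 80·33 ≡ 1 (mod 91).

33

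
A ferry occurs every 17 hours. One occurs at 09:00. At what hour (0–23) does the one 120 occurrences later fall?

120·17 = 2040.
2040 = 85·24 + 0, so 2040 mod 24 = 0.
(9 + 0) mod 24 = 9.

9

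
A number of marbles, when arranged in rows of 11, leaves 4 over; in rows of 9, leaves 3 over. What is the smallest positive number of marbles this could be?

48

x ≡ 3 (mod 9) gives x ∈ {3, 12, 21, 30, 39, 48}.
The first of these with x mod 11 = 4 is 48.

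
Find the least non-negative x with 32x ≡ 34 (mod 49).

47

The inverse of 32 mod 49 is 23 (since 32·23 = 736 ≡ 1).
So x ≡ 23·34 = 782 ≡ 47 (mod 49).
Check: 32·47 = 1504 = 30·49 + 34.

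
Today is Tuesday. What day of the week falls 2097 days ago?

2097 mod 7 = 4 (since 299·7 = 2093).
Tuesday − 4 days → Friday.

Friday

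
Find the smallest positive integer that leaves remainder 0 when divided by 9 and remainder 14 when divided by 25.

x ≡ 0 (mod 9) gives x ∈ {0, 9, 18, 27, 36, 45, 54, 63, …}.
The first of these with x mod 25 = 14 is 189.

189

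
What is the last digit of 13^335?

7

The units digit of 13^n cycles with period 4: 3, 9, 7, 1, …
335 leaves remainder 3 on division by 4, so 13^335 ends in 7.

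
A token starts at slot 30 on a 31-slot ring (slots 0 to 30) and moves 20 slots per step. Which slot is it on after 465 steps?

30

465·20 = 9300.
9300 mod 31 = 0 (since 300·31 = 9300).
(30 + 0) mod 31 = 30.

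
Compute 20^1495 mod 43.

3

Square-and-reduce mod 43: 20^1≡20, 20^2≡13, 20^4≡40, 20^8≡9, 20^16≡38, 20^32≡25, 20^64≡23, 20^128≡13, 20^256≡40, 20^512≡9, 20^1024≡38.
1495 = 1 + 2 + 4 + 16 + 64 + 128 + 256 + 1024, so 20^1495 ≡ 20·13·40·38·23·13·40·38 ≡ 3 (mod 43).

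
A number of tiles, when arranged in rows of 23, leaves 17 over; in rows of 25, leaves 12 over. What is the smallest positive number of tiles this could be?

x ≡ 17 (mod 23) gives x ∈ {17, 40, 63, 86, 109, 132, 155, 178, …}.
The first of these with x mod 25 = 12 is 362.

362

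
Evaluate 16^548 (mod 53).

44

By repeated squaring mod 53: 16^1≡16, 16^2≡44, 16^4≡28, 16^8≡42, 16^16≡15, 16^32≡13, 16^64≡10, 16^128≡47, 16^256≡36, 16^512≡24.
Since 548 = 4 + 32 + 512 in binary, 16^548 ≡ 28·13·24 ≡ 44 (mod 53).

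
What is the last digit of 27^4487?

3

The units digit of 27^n cycles with period 4: 7, 9, 3, 1, …
4487 mod 4 = 3, so the last digit matches 7^3 = 3.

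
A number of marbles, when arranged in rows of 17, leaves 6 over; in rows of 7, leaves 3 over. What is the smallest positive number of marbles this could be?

Since 7·5 ≡ 1 (mod 17), take x = 3 + 7·((6−3)·5 mod 17) = 3 + 7·15 = 108.
Check: 108 mod 17 = 6, 108 mod 7 = 3.

108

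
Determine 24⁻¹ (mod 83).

45

24·45 = 1080 = 13·83 + 1, so 24⁻¹ ≡ 45 (mod 83).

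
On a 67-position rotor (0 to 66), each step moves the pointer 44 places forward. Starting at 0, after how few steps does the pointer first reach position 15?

11

The inverse of 44 mod 67 is 32 (since 44·32 = 1408 ≡ 1).
So x ≡ 32·15 = 480 ≡ 11 (mod 67).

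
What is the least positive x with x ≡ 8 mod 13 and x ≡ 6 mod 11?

138

x ≡ 6 (mod 11) gives x ∈ {6, 17, 28, 39, 50, 61, 72, 83, …}.
The first of these with x mod 13 = 8 is 138.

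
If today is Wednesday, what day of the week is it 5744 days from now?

Sunday

Dividing 5744 by 7 gives quotient 820 and remainder 4.
Wednesday + 4 days → Sunday.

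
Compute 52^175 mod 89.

Square-and-reduce mod 89: 52^1≡52, 52^2≡34, 52^4≡88, 52^8≡1, 52^16≡1, 52^32≡1, 52^64≡1, 52^128≡1.
Since 175 = 1 + 2 + 4 + 8 + 32 + 128 in binary, 52^175 ≡ 52·34·88·1·1·1 ≡ 12 (mod 89).

12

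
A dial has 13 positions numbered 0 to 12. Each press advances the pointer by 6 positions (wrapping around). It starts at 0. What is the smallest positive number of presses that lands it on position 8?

6⁻¹ ≡ 11 (mod 13) because 6·11 = 66 = 5·13 + 1.
Multiplying both sides by 11: x ≡ 11·8 = 88 ≡ 10 (mod 13).

10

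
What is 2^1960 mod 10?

6

Last digits of 2^n: 2, 4, 8, 6 (period 4).
1960 mod 4 = 0, so the last digit matches 2^4 = 6.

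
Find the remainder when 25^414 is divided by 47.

1

By repeated squaring mod 47: 25^1≡25, 25^2≡14, 25^4≡8, 25^8≡17, 25^16≡7, 25^32≡2, 25^64≡4, 25^128≡16, 25^256≡21.
Since 414 = 2 + 4 + 8 + 16 + 128 + 256 in binary, 25^414 ≡ 14·8·17·7·16·21 ≡ 1 (mod 47).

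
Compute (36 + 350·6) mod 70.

350·6 = 2100.
2100 = 30·70 + 0, so 2100 mod 70 = 0.
(36 + 0) mod 70 = 36.

36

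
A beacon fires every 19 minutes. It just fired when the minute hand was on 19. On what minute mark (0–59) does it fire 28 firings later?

28·19 = 532.
Dividing 532 by 60 gives quotient 8 and remainder 52.
(19 + 52) mod 60 = 11.

11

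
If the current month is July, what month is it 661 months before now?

June

Dividing 661 by 12 gives quotient 55 and remainder 1.
July − 1 month → June.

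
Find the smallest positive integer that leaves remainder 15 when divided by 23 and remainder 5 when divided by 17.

x ≡ 5 (mod 17) gives x ∈ {5, 22, 39, 56, 73, 90, 107}.
The first of these with x mod 23 = 15 is 107.

107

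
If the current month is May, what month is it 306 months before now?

November

Dividing 306 by 12 gives quotient 25 and remainder 6.
May − 6 months → November.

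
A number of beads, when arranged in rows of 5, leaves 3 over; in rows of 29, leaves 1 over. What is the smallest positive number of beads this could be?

88

x ≡ 3 (mod 5) gives x ∈ {3, 8, 13, 18, 23, 28, 33, 38, …}.
The first of these with x mod 29 = 1 is 88.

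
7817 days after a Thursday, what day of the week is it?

Tuesday

7817 mod 7 = 5 (since 1116·7 = 7812).
Thursday + 5 days → Tuesday.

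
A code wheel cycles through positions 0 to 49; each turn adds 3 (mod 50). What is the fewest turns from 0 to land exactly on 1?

3·17 = 51 = 1·50 + 1, so 3⁻¹ ≡ 17 (mod 50).

17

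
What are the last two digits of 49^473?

49

By repeated squaring mod 100: 49^1≡49, 49^2≡1, 49^4≡1, 49^8≡1, 49^16≡1, 49^32≡1, 49^64≡1, 49^128≡1, 49^256≡1.
Since 473 = 1 + 8 + 16 + 64 + 128 + 256 in binary, 49^473 ≡ 49·1·1·1·1·1 ≡ 49 (mod 100).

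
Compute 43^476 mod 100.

By repeated squaring mod 100: 43^1≡43, 43^2≡49, 43^4≡1, 43^8≡1, 43^16≡1, 43^32≡1, 43^64≡1, 43^128≡1, 43^256≡1.
Since 476 = 4 + 8 + 16 + 64 + 128 + 256 in binary, 43^476 ≡ 1·1·1·1·1·1 ≡ 1 (mod 100).

1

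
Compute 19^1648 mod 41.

By repeated squaring mod 41: 19^1≡19, 19^2≡33, 19^4≡23, 19^8≡37, 19^16≡16, 19^32≡10, 19^64≡18, 19^128≡37, 19^256≡16, 19^512≡10, 19^1024≡18.
1648 = 16 + 32 + 64 + 512 + 1024, so 19^1648 ≡ 16·10·18·10·18 ≡ 37 (mod 41).

37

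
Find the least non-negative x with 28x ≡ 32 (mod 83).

13

28⁻¹ ≡ 3 (mod 83) because 28·3 = 84 = 1·83 + 1.
Multiplying both sides by 3: x ≡ 3·32 = 96 ≡ 13 (mod 83).
Check: 28·13 = 364 = 4·83 + 32.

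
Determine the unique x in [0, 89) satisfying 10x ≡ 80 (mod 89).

8

10⁻¹ ≡ 9 (mod 89) because 10·9 = 90 = 1·89 + 1.
So x ≡ 9·80 = 720 ≡ 8 (mod 89).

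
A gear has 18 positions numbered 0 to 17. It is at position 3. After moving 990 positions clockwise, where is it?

3

990 = 55·18 + 0, so 990 mod 18 = 0.
(3 + 0) mod 18 = 3.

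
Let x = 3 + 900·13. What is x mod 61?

52

900·13 = 11700.
11700 = 191·61 + 49, so 11700 mod 61 = 49.
(3 + 49) mod 61 = 52.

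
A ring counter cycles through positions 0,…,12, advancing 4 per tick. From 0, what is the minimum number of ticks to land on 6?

4⁻¹ ≡ 10 (mod 13) because 4·10 = 40 = 3·13 + 1.
So x ≡ 10·6 = 60 ≡ 8 (mod 13).
Check: 4·8 = 32 = 2·13 + 6.

8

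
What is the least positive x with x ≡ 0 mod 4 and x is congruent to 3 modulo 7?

24

x ≡ 0 (mod 4) gives x ∈ {0, 4, 8, 12, 16, 20, 24}.
The first of these with x mod 7 = 3 is 24.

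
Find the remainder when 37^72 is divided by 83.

Square-and-reduce mod 83: 37^1≡37, 37^2≡41, 37^4≡21, 37^8≡26, 37^16≡12, 37^32≡61, 37^64≡69.
Since 72 = 8 + 64 in binary, 37^72 ≡ 26·69 ≡ 51 (mod 83).

51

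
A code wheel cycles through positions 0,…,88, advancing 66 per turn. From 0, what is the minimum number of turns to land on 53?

48

66⁻¹ ≡ 58 (mod 89) because 66·58 = 3828 = 43·89 + 1.
Multiplying both sides by 58: x ≡ 58·53 = 3074 ≡ 48 (mod 89).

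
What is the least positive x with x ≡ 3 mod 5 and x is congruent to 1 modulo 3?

x ≡ 1 (mod 3) gives x ∈ {1, 4, 7, 10, 13}.
The first of these with x mod 5 = 3 is 13.

13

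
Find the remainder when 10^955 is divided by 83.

Successive squares of 10 mod 83: 10^1≡10, 10^2≡17, 10^4≡40, 10^8≡23, 10^16≡31, 10^32≡48, 10^64≡63, 10^128≡68, 10^256≡59, 10^512≡78.
Since 955 = 1 + 2 + 8 + 16 + 32 + 128 + 256 + 512 in binary, 10^955 ≡ 10·17·23·31·48·68·59·78 ≡ 7 (mod 83).

7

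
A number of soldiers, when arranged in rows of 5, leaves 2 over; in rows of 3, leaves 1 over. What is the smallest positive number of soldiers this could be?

x ≡ 1 (mod 3) gives x ∈ {1, 4, 7}.
The first of these with x mod 5 = 2 is 7.

7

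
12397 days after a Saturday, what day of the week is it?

12397 − 1771·7 = 0, so 12397 ≡ 0 (mod 7).
Saturday + 0 days → Saturday.

Saturday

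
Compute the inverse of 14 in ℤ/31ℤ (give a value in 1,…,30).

20

31 = 2·14 + 3
14 = 4·3 + 2
3 = 1·2 + 1
2 = 2·1 + 0
Back-substituting gives 14·20 ≡ 1 (mod 31).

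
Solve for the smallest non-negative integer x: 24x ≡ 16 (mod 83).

The inverse of 24 mod 83 is 45 (since 24·45 = 1080 ≡ 1).
Multiplying both sides by 45: x ≡ 45·16 = 720 ≡ 56 (mod 83).
Check: 24·56 = 1344 = 16·83 + 16.

56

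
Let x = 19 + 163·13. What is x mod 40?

18

163·13 = 2119.
2119 − 52·40 = 39, so 2119 ≡ 39 (mod 40).
(19 + 39) mod 40 = 18.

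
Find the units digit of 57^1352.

1

Powers of 7 mod 10 repeat with period 4: 7, 9, 3, 1.
1352 mod 4 = 0, so the last digit matches 7^4 = 1.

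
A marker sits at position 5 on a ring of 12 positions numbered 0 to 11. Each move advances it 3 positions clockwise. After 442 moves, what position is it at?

11

442·3 = 1326.
1326 − 110·12 = 6, so 1326 ≡ 6 (mod 12).
(5 + 6) mod 12 = 11.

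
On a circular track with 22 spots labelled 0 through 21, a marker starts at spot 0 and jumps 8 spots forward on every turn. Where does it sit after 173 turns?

20

173·8 = 1384.
1384 = 62·22 + 20, so 1384 mod 22 = 20.
(0 + 20) mod 22 = 20.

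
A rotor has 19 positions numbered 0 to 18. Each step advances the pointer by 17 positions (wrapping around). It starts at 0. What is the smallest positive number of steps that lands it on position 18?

17⁻¹ ≡ 9 (mod 19) because 17·9 = 153 = 8·19 + 1.
Multiplying both sides by 9: x ≡ 9·18 = 162 ≡ 10 (mod 19).
Check: 17·10 = 170 = 8·19 + 18.

10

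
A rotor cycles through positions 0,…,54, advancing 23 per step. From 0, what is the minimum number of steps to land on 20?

The inverse of 23 mod 55 is 12 (since 23·12 = 276 ≡ 1).
Multiplying both sides by 12: x ≡ 12·20 = 240 ≡ 20 (mod 55).
Check: 23·20 = 460 = 8·55 + 20.

20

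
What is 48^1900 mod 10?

The units digit of 48^n cycles with period 4: 8, 4, 2, 6, …
1900 mod 4 = 0, so the last digit matches 8^4 = 6.

6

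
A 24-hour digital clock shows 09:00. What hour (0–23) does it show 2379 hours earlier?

6

2379 mod 24 = 3 (since 99·24 = 2376).
(9 − 3) mod 24 = 6.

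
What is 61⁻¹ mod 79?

79 = 1·61 + 18
61 = 3·18 + 7
18 = 2·7 + 4
7 = 1·4 + 3
4 = 1·3 + 1
3 = 3·1 + 0
Back-substituting gives 61·57 ≡ 1 (mod 79).

57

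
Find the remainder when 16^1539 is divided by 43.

35

By repeated squaring mod 43: 16^1≡16, 16^2≡41, 16^4≡4, 16^8≡16, 16^16≡41, 16^32≡4, 16^64≡16, 16^128≡41, 16^256≡4, 16^512≡16, 16^1024≡41.
1539 = 1 + 2 + 512 + 1024, so 16^1539 ≡ 16·41·16·41 ≡ 35 (mod 43).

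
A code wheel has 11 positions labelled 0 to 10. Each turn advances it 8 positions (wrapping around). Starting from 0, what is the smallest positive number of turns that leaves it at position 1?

7

8·7 = 56 = 5·11 + 1, so 8⁻¹ ≡ 7 (mod 11).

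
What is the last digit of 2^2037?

Last digits of 2^n: 2, 4, 8, 6 (period 4).
2037 mod 4 = 1, so the last digit matches 2^1 = 2.

2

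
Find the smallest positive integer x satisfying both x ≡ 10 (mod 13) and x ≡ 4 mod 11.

114

Since 11·6 ≡ 1 (mod 13), take x = 4 + 11·((10−4)·6 mod 13) = 4 + 11·10 = 114.
Check: 114 mod 13 = 10, 114 mod 11 = 4.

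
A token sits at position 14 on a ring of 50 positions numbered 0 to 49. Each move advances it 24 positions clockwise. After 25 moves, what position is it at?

14

25·24 = 600.
600 = 12·50 + 0, so 600 mod 50 = 0.
(14 + 0) mod 50 = 14.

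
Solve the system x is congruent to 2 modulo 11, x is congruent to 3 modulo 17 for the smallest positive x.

Since 17·2 ≡ 1 (mod 11), take x = 3 + 17·((2−3)·2 mod 11) = 3 + 17·9 = 156.
Check: 156 mod 11 = 2, 156 mod 17 = 3.

156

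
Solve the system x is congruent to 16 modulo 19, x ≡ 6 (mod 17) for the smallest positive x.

244

Since 17·9 ≡ 1 (mod 19), take x = 6 + 17·((16−6)·9 mod 19) = 6 + 17·14 = 244.
Check: 244 mod 19 = 16, 244 mod 17 = 6.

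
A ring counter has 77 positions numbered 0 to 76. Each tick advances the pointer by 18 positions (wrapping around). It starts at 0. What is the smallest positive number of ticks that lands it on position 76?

The inverse of 18 mod 77 is 30 (since 18·30 = 540 ≡ 1).
So x ≡ 30·76 = 2280 ≡ 47 (mod 77).

47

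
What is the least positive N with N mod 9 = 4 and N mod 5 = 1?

x ≡ 1 (mod 5) gives x ∈ {1, 6, 11, 16, 21, 26, 31}.
The first of these with x mod 9 = 4 is 31.

31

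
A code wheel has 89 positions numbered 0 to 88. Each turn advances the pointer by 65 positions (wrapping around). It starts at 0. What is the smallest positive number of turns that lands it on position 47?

24

The inverse of 65 mod 89 is 63 (since 65·63 = 4095 ≡ 1).
Multiplying both sides by 63: x ≡ 63·47 = 2961 ≡ 24 (mod 89).
Check: 65·24 = 1560 = 17·89 + 47.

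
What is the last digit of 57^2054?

Last digits of 7^n: 7, 9, 3, 1 (period 4).
2054 leaves remainder 2 on division by 4, so 57^2054 ends in 9.

9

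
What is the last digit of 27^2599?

3

Powers of 7 mod 10 repeat with period 4: 7, 9, 3, 1.
2599 mod 4 = 3, so the last digit matches 7^3 = 3.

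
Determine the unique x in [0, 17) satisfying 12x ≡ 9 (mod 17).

The inverse of 12 mod 17 is 10 (since 12·10 = 120 ≡ 1).
Multiplying both sides by 10: x ≡ 10·9 = 90 ≡ 5 (mod 17).
Check: 12·5 = 60 = 3·17 + 9.

5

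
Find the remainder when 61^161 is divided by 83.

38

Successive squares of 61 mod 83: 61^1≡61, 61^2≡69, 61^4≡30, 61^8≡70, 61^16≡3, 61^32≡9, 61^64≡81, 61^128≡4.
Since 161 = 1 + 32 + 128 in binary, 61^161 ≡ 61·9·4 ≡ 38 (mod 83).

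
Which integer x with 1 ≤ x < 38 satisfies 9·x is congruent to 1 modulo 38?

17

38 = 4·9 + 2
9 = 4·2 + 1
2 = 2·1 + 0
Back-substituting gives 9·17 ≡ 1 (mod 38).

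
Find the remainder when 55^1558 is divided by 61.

39

Successive squares of 55 mod 61: 55^1≡55, 55^2≡36, 55^4≡15, 55^8≡42, 55^16≡56, 55^32≡25, 55^64≡15, 55^128≡42, 55^256≡56, 55^512≡25, 55^1024≡15.
Since 1558 = 2 + 4 + 16 + 512 + 1024 in binary, 55^1558 ≡ 36·15·56·25·15 ≡ 39 (mod 61).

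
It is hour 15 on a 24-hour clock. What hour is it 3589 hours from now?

4

Dividing 3589 by 24 gives quotient 149 and remainder 13.
(15 + 13) mod 24 = 4.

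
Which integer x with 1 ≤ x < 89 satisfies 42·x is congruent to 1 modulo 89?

89 = 2·42 + 5
42 = 8·5 + 2
5 = 2·2 + 1
2 = 2·1 + 0
Back-substituting gives 42·53 ≡ 1 (mod 89).

53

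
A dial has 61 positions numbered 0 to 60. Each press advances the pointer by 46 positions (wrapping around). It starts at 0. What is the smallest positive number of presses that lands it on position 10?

The inverse of 46 mod 61 is 4 (since 46·4 = 184 ≡ 1).
So x ≡ 4·10 = 40 ≡ 40 (mod 61).

40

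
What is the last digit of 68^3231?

Last digits of 8^n: 8, 4, 2, 6 (period 4).
3231 mod 4 = 3, so the last digit matches 8^3 = 2.

2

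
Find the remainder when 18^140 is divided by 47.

Successive squares of 18 mod 47: 18^1≡18, 18^2≡42, 18^4≡25, 18^8≡14, 18^16≡8, 18^32≡17, 18^64≡7, 18^128≡2.
Since 140 = 4 + 8 + 128 in binary, 18^140 ≡ 25·14·2 ≡ 42 (mod 47).

42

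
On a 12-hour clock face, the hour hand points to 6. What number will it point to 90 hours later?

90 mod 12 = 6 (since 7·12 = 84).
6 + 6 → 12 on a 12-hour dial.

12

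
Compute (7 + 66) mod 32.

9

66 mod 32 = 2 (since 2·32 = 64).
(7 + 2) mod 32 = 9.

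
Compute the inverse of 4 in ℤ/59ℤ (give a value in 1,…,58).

4·15 = 60 = 1·59 + 1, so 4⁻¹ ≡ 15 (mod 59).

15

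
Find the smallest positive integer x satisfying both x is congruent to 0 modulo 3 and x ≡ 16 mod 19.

54

x ≡ 0 (mod 3) gives x ∈ {0, 3, 6, 9, 12, 15, 18, 21, …}.
The first of these with x mod 19 = 16 is 54.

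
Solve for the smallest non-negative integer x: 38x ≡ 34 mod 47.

38⁻¹ ≡ 26 (mod 47) because 38·26 = 988 = 21·47 + 1.
Multiplying both sides by 26: x ≡ 26·34 = 884 ≡ 38 (mod 47).

38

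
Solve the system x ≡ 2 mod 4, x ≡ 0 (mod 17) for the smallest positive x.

x ≡ 2 (mod 4) gives x ∈ {2, 6, 10, 14, 18, 22, 26, 30, …}.
The first of these with x mod 17 = 0 is 34.

34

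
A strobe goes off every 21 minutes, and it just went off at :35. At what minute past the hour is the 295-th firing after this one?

295·21 = 6195.
6195 mod 60 = 15 (since 103·60 = 6180).
(35 + 15) mod 60 = 50.

50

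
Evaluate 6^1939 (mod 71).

5

Square-and-reduce mod 71: 6^1≡6, 6^2≡36, 6^4≡18, 6^8≡40, 6^16≡38, 6^32≡24, 6^64≡8, 6^128≡64, 6^256≡49, 6^512≡58, 6^1024≡27.
Since 1939 = 1 + 2 + 16 + 128 + 256 + 512 + 1024 in binary, 6^1939 ≡ 6·36·38·64·49·58·27 ≡ 5 (mod 71).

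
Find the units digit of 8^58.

4

The units digit of 8^n cycles with period 4: 8, 4, 2, 6, …
58 mod 4 = 2, so the last digit matches 8^2 = 4.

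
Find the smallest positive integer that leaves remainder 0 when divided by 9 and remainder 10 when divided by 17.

27

x ≡ 0 (mod 9) gives x ∈ {0, 9, 18, 27}.
The first of these with x mod 17 = 10 is 27.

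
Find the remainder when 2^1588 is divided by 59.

53

Square-and-reduce mod 59: 2^1≡2, 2^2≡4, 2^4≡16, 2^8≡20, 2^16≡46, 2^32≡51, 2^64≡5, 2^128≡25, 2^256≡35, 2^512≡45, 2^1024≡19.
Since 1588 = 4 + 16 + 32 + 512 + 1024 in binary, 2^1588 ≡ 16·46·51·45·19 ≡ 53 (mod 59).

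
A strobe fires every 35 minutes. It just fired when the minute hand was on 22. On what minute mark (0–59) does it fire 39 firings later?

7

39·35 = 1365.
1365 − 22·60 = 45, so 1365 ≡ 45 (mod 60).
(22 + 45) mod 60 = 7.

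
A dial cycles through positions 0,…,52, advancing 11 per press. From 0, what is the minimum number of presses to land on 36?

37

11⁻¹ ≡ 29 (mod 53) because 11·29 = 319 = 6·53 + 1.
So x ≡ 29·36 = 1044 ≡ 37 (mod 53).
Check: 11·37 = 407 = 7·53 + 36.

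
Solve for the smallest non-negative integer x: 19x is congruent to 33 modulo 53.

38

19⁻¹ ≡ 14 (mod 53) because 19·14 = 266 = 5·53 + 1.
Multiplying both sides by 14: x ≡ 14·33 = 462 ≡ 38 (mod 53).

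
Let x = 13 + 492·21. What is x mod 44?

5

492·21 = 10332.
Dividing 10332 by 44 gives quotient 234 and remainder 36.
(13 + 36) mod 44 = 5.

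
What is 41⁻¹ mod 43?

21

43 = 1·41 + 2
41 = 20·2 + 1
2 = 2·1 + 0
Back-substituting gives 41·21 ≡ 1 (mod 43).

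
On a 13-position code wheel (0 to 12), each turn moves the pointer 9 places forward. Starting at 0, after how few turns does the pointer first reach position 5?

2

The inverse of 9 mod 13 is 3 (since 9·3 = 27 ≡ 1).
Multiplying both sides by 3: x ≡ 3·5 = 15 ≡ 2 (mod 13).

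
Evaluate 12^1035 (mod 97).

18

By repeated squaring mod 97: 12^1≡12, 12^2≡47, 12^4≡75, 12^8≡96, 12^16≡1, 12^32≡1, 12^64≡1, 12^128≡1, 12^256≡1, 12^512≡1, 12^1024≡1.
1035 = 1 + 2 + 8 + 1024, so 12^1035 ≡ 12·47·96·1 ≡ 18 (mod 97).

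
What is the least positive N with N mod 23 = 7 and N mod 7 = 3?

x ≡ 3 (mod 7) gives x ∈ {3, 10, 17, 24, 31, 38, 45, 52, …}.
The first of these with x mod 23 = 7 is 122.

122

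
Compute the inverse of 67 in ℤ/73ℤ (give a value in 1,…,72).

73 = 1·67 + 6
67 = 11·6 + 1
6 = 6·1 + 0
Back-substituting gives 67·12 ≡ 1 (mod 73).

12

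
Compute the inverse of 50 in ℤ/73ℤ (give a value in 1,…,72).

50·19 = 950 = 13·73 + 1, so 50⁻¹ ≡ 19 (mod 73).

19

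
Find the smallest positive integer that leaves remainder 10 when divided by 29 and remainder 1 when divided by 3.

10

Since 3·10 ≡ 1 (mod 29), take x = 1 + 3·((10−1)·10 mod 29) = 1 + 3·3 = 10.
Check: 10 mod 29 = 10, 10 mod 3 = 1.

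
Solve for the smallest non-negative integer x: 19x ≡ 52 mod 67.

19⁻¹ ≡ 60 (mod 67) because 19·60 = 1140 = 17·67 + 1.
So x ≡ 60·52 = 3120 ≡ 38 (mod 67).

38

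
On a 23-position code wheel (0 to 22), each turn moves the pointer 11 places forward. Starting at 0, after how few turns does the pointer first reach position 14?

18

11⁻¹ ≡ 21 (mod 23) because 11·21 = 231 = 10·23 + 1.
So x ≡ 21·14 = 294 ≡ 18 (mod 23).
Check: 11·18 = 198 = 8·23 + 14.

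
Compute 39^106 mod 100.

Successive squares of 39 mod 100: 39^1≡39, 39^2≡21, 39^4≡41, 39^8≡81, 39^16≡61, 39^32≡21, 39^64≡41.
Since 106 = 2 + 8 + 32 + 64 in binary, 39^106 ≡ 21·81·21·41 ≡ 61 (mod 100).

61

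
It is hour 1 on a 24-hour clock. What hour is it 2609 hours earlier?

2609 − 108·24 = 17, so 2609 ≡ 17 (mod 24).
(1 − 17) mod 24 = 8.

8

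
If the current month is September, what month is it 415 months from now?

April

415 − 34·12 = 7, so 415 ≡ 7 (mod 12).
September + 7 months → April.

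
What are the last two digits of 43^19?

07

Successive squares of 43 mod 100: 43^1≡43, 43^2≡49, 43^4≡1, 43^8≡1, 43^16≡1.
Since 19 = 1 + 2 + 16 in binary, 43^19 ≡ 43·49·1 ≡ 7 (mod 100).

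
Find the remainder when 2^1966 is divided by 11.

9

By repeated squaring mod 11: 2^1≡2, 2^2≡4, 2^4≡5, 2^8≡3, 2^16≡9, 2^32≡4, 2^64≡5, 2^128≡3, 2^256≡9, 2^512≡4, 2^1024≡5.
1966 = 2 + 4 + 8 + 32 + 128 + 256 + 512 + 1024, so 2^1966 ≡ 4·5·3·4·3·9·4·5 ≡ 9 (mod 11).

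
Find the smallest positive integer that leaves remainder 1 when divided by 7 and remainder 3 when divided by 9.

x ≡ 1 (mod 7) gives x ∈ {1, 8, 15, 22, 29, 36, 43, 50, …}.
The first of these with x mod 9 = 3 is 57.

57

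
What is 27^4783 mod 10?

3

Last digits of 7^n: 7, 9, 3, 1 (period 4).
4783 mod 4 = 3, so the last digit matches 7^3 = 3.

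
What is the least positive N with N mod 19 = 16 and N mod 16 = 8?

168

x ≡ 8 (mod 16) gives x ∈ {8, 24, 40, 56, 72, 88, 104, 120, …}.
The first of these with x mod 19 = 16 is 168.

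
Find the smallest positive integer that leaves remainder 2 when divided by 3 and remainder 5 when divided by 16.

5

x ≡ 2 (mod 3) gives x ∈ {2, 5}.
The first of these with x mod 16 = 5 is 5.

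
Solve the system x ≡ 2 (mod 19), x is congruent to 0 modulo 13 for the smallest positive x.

x ≡ 0 (mod 13) gives x ∈ {0, 13, 26, 39, 52, 65, 78}.
The first of these with x mod 19 = 2 is 78.

78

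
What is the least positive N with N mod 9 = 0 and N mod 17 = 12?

x ≡ 0 (mod 9) gives x ∈ {0, 9, 18, 27, 36, 45, 54, 63}.
The first of these with x mod 17 = 12 is 63.

63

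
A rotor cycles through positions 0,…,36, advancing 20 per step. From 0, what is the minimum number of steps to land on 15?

10

20⁻¹ ≡ 13 (mod 37) because 20·13 = 260 = 7·37 + 1.
So x ≡ 13·15 = 195 ≡ 10 (mod 37).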